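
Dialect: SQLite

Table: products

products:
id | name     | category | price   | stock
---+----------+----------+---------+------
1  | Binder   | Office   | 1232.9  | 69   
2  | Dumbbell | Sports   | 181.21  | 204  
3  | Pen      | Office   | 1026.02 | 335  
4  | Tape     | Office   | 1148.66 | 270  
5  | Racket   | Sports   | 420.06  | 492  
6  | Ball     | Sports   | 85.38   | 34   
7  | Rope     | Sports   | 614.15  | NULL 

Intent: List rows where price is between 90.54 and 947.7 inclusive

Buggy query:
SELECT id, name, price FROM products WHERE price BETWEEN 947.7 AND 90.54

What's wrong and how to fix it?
Bug: The bounds are reversed; BETWEEN a AND b requires a <= b to match anything

Fix: Swap the bounds so the smaller value comes first

Corrected query:
SELECT id, name, price FROM products WHERE price BETWEEN 90.54 AND 947.7

Result:
id | name     | price 
---+----------+-------
2  | Dumbbell | 181.21
5  | Racket   | 420.06
7  | Rope     | 614.15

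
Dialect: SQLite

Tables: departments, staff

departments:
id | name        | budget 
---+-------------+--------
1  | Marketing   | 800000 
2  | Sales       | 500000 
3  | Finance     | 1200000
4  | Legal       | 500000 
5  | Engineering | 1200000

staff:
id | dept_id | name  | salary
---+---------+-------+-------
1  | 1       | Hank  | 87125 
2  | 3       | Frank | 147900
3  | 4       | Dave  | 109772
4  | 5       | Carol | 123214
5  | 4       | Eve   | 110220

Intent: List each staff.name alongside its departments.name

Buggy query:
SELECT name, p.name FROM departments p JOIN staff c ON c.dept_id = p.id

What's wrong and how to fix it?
Bug: 'name' exists in both joined tables, so the database can't tell which one is meant

Fix: Qualify the column with its table alias (c.name)

Corrected query:
SELECT c.name, p.name FROM departments p JOIN staff c ON c.dept_id = p.id

Result:
name  | name       
------+------------
Hank  | Marketing  
Frank | Finance    
Dave  | Legal      
Carol | Engineering
Eve   | Legal      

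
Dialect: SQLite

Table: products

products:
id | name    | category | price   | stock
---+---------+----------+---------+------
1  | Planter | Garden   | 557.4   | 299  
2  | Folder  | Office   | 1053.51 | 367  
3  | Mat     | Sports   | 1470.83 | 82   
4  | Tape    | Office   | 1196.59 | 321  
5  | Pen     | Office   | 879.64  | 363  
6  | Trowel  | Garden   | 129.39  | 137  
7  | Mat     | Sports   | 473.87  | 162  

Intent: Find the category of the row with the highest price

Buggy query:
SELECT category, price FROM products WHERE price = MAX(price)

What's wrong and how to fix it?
Bug: MAX(price) is an aggregate and cannot be used directly in WHERE

Fix: Use a subquery: WHERE price = (SELECT MAX(price) FROM products)

Corrected query:
SELECT category, price FROM products WHERE price = (SELECT MAX(price) FROM products)

Result:
category | price  
---------+--------
Sports   | 1470.83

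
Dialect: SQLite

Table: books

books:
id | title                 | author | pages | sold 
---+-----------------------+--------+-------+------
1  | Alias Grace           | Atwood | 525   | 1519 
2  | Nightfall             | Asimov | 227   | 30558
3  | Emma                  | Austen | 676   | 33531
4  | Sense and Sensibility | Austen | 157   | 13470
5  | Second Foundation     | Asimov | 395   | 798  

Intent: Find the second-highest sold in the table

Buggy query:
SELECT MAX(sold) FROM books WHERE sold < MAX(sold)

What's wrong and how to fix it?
Bug: The inner MAX is an aggregate inside WHERE, which is not allowed

Fix: Compute the overall MAX in a subquery, then take MAX of rows below it

Corrected query:
SELECT MAX(sold) FROM books WHERE sold < (SELECT MAX(sold) FROM books)

Result:
MAX(sold)
---------
30558    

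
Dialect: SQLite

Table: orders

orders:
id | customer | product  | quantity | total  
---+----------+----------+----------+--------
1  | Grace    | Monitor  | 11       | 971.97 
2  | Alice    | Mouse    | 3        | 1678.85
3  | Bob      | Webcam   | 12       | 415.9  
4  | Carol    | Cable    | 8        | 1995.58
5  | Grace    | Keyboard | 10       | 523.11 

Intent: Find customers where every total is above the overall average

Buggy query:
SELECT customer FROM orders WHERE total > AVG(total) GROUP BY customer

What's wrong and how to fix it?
Bug: WHERE evaluates per row before aggregation, so AVG() is unavailable

Fix: Use a subquery for AVG and a HAVING MIN(...) filter so the condition holds for every row in the group

Corrected query:
SELECT customer FROM orders GROUP BY customer HAVING MIN(total) > (SELECT AVG(total) FROM orders)

Result:
customer
--------
Alice   
Carol   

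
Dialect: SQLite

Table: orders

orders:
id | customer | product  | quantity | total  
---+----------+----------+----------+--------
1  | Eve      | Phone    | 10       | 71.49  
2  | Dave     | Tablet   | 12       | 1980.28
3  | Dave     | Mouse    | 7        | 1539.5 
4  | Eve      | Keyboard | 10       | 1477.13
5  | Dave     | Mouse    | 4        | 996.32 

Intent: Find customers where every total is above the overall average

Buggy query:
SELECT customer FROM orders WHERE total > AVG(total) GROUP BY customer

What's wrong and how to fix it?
Bug: AVG() is an aggregate; it can't sit directly in WHERE

Fix: Compute the overall average in a scalar subquery and compare each group's MIN against it in HAVING

Corrected query:
SELECT customer FROM orders GROUP BY customer HAVING MIN(total) > (SELECT AVG(total) FROM orders)

Result:
(no rows)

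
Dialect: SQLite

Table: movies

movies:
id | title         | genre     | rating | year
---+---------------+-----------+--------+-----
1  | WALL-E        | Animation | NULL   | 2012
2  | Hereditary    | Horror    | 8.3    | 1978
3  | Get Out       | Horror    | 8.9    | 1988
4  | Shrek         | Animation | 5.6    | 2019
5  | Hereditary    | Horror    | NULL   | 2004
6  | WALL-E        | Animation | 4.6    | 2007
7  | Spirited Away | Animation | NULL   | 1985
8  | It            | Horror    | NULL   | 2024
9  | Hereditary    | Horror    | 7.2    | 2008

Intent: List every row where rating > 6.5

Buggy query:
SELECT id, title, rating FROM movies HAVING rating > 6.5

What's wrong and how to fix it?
Bug: HAVING filters the output of aggregation, but this query has no GROUP BY and no aggregate functions, so SQLite rejects it (HAVING clause on a non-aggregate query); the condition here is per row

Fix: Replace HAVING with WHERE since the condition applies to individual rows

Corrected query:
SELECT id, title, rating FROM movies WHERE rating > 6.5

Result:
id | title      | rating
---+------------+-------
2  | Hereditary | 8.3   
3  | Get Out    | 8.9   
9  | Hereditary | 7.2   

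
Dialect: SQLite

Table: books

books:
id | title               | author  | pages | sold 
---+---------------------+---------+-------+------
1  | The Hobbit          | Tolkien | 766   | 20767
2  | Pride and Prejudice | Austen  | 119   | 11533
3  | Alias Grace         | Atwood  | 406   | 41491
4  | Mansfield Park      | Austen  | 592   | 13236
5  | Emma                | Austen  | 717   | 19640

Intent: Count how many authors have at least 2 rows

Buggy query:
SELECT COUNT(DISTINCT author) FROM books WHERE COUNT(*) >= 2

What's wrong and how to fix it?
Bug: WHERE filters individual rows, not groups, so a group-level COUNT is invalid there

Fix: Use a subquery that GROUPs and filters with HAVING, then count its rows

Corrected query:
SELECT COUNT(*) FROM (SELECT author FROM books GROUP BY author HAVING COUNT(*) >= 2)

Result:
COUNT(*)
--------
1       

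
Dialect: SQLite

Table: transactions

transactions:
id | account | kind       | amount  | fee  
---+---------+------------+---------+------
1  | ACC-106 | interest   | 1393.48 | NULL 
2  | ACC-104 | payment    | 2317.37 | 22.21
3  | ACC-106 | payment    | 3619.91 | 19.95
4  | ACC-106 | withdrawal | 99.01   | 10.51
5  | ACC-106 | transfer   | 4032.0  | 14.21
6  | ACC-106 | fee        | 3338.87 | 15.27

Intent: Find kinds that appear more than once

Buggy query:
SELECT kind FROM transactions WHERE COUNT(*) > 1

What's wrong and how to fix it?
Bug: WHERE can't reference COUNT(*); aggregates are computed after WHERE

Fix: GROUP BY kind, then filter groups with HAVING COUNT(*) > 1

Corrected query:
SELECT kind FROM transactions GROUP BY kind HAVING COUNT(*) > 1

Result:
kind   
-------
payment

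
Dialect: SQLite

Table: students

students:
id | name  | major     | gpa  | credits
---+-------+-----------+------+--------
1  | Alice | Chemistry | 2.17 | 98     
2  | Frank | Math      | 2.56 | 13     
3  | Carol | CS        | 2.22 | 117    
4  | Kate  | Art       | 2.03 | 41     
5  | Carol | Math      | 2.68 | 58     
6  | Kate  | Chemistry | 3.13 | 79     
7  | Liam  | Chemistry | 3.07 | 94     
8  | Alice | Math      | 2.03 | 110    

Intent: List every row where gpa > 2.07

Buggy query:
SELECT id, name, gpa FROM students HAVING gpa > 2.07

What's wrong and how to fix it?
Bug: This is a non-aggregate query (no GROUP BY, no aggregates), so in SQLite the HAVING clause is invalid here; a row-level condition belongs in WHERE

Fix: Replace HAVING with WHERE since the condition applies to individual rows

Corrected query:
SELECT id, name, gpa FROM students WHERE gpa > 2.07

Result:
id | name  | gpa 
---+-------+-----
1  | Alice | 2.17
2  | Frank | 2.56
3  | Carol | 2.22
5  | Carol | 2.68
6  | Kate  | 3.13
7  | Liam  | 3.07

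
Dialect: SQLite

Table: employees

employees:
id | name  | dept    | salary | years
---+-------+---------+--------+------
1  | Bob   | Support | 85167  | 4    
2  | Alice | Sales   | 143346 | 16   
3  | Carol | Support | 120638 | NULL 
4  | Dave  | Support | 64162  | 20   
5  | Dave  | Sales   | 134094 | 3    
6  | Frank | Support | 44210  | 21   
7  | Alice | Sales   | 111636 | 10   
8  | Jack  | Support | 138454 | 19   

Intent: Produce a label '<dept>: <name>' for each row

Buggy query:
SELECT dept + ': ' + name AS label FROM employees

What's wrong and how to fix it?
Bug: '+' is numeric addition; on text columns SQLite converts them to 0 instead of concatenating

Fix: Replace + with || to concatenate text

Corrected query:
SELECT dept || ': ' || name AS label FROM employees

Result:
label         
--------------
Support: Bob  
Sales: Alice  
Support: Carol
Support: Dave 
Sales: Dave   
Support: Frank
Sales: Alice  
Support: Jack 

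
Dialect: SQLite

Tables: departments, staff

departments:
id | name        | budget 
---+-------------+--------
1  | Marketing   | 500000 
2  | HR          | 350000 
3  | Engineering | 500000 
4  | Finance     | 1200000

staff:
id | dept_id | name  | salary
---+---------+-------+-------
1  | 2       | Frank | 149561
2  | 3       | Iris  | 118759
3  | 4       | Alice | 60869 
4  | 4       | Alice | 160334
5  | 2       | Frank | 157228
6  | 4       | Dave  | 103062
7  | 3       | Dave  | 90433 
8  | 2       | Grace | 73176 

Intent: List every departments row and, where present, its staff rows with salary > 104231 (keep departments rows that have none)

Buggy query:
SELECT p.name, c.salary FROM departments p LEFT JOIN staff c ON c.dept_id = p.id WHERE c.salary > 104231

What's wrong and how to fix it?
Bug: Filtering c.salary in WHERE discards the NULL rows produced by LEFT JOIN, turning it into an inner join

Fix: Put 'c.salary > 104231' in the JOIN's ON clause instead of WHERE

Corrected query:
SELECT p.name, c.salary FROM departments p LEFT JOIN staff c ON c.dept_id = p.id AND c.salary > 104231

Result:
name        | salary
------------+-------
Marketing   | NULL  
HR          | 149561
HR          | 157228
Engineering | 118759
Finance     | 160334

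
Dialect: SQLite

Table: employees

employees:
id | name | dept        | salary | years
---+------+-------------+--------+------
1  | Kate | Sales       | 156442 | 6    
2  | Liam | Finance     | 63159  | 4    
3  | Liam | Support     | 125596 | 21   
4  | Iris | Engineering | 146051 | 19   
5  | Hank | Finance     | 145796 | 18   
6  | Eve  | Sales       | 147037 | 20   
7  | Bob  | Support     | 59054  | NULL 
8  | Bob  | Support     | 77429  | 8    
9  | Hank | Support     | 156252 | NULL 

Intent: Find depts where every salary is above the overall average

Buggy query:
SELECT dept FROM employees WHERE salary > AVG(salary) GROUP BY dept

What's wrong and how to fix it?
Bug: AVG() is an aggregate; it can't sit directly in WHERE

Fix: Use a subquery for AVG and a HAVING MIN(...) filter so the condition holds for every row in the group

Corrected query:
SELECT dept FROM employees GROUP BY dept HAVING MIN(salary) > (SELECT AVG(salary) FROM employees)

Result:
dept       
-----------
Engineering
Sales      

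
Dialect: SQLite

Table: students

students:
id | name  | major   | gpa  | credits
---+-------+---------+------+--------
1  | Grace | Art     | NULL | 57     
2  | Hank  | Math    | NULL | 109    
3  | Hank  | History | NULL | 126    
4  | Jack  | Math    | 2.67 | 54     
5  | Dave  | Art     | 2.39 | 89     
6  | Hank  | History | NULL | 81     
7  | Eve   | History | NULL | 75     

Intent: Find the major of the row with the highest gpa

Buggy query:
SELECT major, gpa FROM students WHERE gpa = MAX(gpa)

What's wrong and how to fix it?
Bug: WHERE is evaluated per row; an aggregate over the whole table isn't defined there

Fix: Use a subquery: WHERE gpa = (SELECT MAX(gpa) FROM students)

Corrected query:
SELECT major, gpa FROM students WHERE gpa = (SELECT MAX(gpa) FROM students)

Result:
major | gpa 
------+-----
Math  | 2.67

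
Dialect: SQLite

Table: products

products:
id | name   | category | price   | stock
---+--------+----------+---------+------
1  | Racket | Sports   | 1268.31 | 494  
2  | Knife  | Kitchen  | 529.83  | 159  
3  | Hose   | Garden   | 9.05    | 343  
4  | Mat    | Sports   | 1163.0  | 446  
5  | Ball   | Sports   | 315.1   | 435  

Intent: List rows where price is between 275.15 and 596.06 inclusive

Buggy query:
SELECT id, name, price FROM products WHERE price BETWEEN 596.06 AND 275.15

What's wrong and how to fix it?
Bug: BETWEEN expects the lower bound first; with 596.06 AND 275.15 the range is empty

Fix: Write BETWEEN 275.15 AND 596.06

Corrected query:
SELECT id, name, price FROM products WHERE price BETWEEN 275.15 AND 596.06

Result:
id | name  | price 
---+-------+-------
2  | Knife | 529.83
5  | Ball  | 315.1 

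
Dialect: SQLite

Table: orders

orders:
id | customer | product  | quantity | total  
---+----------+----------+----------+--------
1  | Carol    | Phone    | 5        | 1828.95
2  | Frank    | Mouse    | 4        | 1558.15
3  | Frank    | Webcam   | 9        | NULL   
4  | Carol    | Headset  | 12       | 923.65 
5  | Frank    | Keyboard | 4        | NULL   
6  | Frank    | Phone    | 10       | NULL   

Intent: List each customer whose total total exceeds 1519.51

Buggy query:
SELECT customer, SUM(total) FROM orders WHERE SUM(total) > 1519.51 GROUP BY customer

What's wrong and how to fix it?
Bug: WHERE runs before GROUP BY, so aggregates aren't available there

Fix: Use HAVING (which filters groups after aggregation) instead of WHERE

Corrected query:
SELECT customer, SUM(total) FROM orders GROUP BY customer HAVING SUM(total) > 1519.51

Result:
customer | SUM(total)
---------+-----------
Carol    | 2752.6    
Frank    | 1558.15   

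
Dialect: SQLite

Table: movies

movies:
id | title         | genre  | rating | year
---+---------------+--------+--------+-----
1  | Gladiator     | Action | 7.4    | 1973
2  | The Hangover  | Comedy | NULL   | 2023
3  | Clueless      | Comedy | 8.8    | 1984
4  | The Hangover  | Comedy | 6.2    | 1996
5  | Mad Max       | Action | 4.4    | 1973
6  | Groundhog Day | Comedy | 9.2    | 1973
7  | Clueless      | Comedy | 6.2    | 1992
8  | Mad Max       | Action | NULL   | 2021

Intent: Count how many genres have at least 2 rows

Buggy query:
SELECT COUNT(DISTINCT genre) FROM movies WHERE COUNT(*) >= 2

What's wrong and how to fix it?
Bug: WHERE filters individual rows, not groups, so a group-level COUNT is invalid there

Fix: Group first with HAVING COUNT(*) >= 2, then COUNT the resulting groups

Corrected query:
SELECT COUNT(*) FROM (SELECT genre FROM movies GROUP BY genre HAVING COUNT(*) >= 2)

Result:
COUNT(*)
--------
2       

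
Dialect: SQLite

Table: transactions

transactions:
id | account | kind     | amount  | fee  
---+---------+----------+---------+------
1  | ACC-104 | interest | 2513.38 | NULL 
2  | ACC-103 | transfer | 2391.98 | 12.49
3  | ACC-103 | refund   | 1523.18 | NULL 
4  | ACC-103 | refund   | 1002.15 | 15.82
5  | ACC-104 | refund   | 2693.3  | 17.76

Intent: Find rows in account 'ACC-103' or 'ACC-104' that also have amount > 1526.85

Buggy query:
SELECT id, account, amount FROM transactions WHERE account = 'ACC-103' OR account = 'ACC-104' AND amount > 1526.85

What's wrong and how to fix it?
Bug: Without parentheses, AND is evaluated before OR, so the amount filter only applies to the 'ACC-104' branch

Fix: Group the OR with parentheses (or use IN), then AND the threshold

Corrected query:
SELECT id, account, amount FROM transactions WHERE (account = 'ACC-103' OR account = 'ACC-104') AND amount > 1526.85

Result:
id | account | amount 
---+---------+--------
1  | ACC-104 | 2513.38
2  | ACC-103 | 2391.98
5  | ACC-104 | 2693.3 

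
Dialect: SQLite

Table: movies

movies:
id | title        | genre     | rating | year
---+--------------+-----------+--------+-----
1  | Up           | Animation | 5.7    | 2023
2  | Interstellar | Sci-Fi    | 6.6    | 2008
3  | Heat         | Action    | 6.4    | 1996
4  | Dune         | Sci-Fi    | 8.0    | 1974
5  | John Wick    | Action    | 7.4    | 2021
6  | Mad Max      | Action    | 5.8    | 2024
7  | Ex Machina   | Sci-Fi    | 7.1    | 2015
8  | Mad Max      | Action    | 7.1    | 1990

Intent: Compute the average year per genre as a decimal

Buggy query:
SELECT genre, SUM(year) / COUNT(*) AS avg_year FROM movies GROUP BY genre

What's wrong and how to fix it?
Bug: SUM(year) and COUNT(*) are both integers; the division truncates the fractional part

Fix: Cast one side to REAL so the division keeps the fractional part

Corrected query:
SELECT genre, SUM(year) * 1.0 / COUNT(*) AS avg_year FROM movies GROUP BY genre

Result:
genre     | avg_year
----------+---------
Action    | 2007.75 
Animation | 2023    
Sci-Fi    | 1999    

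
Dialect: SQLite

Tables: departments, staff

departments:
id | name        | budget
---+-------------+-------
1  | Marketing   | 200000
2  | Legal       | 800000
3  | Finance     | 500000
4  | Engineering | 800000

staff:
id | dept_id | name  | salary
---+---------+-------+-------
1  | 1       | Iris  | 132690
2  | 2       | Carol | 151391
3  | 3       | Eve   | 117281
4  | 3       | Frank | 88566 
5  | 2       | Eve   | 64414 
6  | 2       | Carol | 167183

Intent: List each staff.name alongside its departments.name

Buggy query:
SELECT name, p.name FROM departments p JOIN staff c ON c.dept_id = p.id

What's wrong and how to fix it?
Bug: Both tables have a 'name' column; the unqualified reference is ambiguous

Fix: Prefix ambiguous columns with the table alias

Corrected query:
SELECT c.name, p.name FROM departments p JOIN staff c ON c.dept_id = p.id

Result:
name  | name     
------+----------
Iris  | Marketing
Carol | Legal    
Eve   | Finance  
Frank | Finance  
Eve   | Legal    
Carol | Legal    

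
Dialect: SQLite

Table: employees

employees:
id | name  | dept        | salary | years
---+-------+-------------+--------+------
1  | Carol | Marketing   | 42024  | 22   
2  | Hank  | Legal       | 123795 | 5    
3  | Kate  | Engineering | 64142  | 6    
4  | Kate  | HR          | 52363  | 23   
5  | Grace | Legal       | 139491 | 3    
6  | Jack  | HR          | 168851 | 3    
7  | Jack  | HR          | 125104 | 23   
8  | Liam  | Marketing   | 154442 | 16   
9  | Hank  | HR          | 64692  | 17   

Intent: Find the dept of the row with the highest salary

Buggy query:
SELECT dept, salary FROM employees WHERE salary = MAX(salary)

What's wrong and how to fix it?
Bug: MAX(salary) is an aggregate and cannot be used directly in WHERE

Fix: Wrap MAX in a scalar subquery so WHERE compares against a single value

Corrected query:
SELECT dept, salary FROM employees WHERE salary = (SELECT MAX(salary) FROM employees)

Result:
dept | salary
-----+-------
HR   | 168851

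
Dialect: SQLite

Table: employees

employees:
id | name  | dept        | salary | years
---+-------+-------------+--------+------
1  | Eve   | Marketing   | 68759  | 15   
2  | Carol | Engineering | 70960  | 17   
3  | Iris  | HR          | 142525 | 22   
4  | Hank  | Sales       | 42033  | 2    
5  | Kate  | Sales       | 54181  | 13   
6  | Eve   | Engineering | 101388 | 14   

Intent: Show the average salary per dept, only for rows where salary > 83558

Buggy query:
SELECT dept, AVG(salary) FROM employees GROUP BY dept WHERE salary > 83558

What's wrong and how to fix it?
Bug: WHERE cannot follow GROUP BY

Fix: Place WHERE between FROM and GROUP BY

Corrected query:
SELECT dept, AVG(salary) FROM employees WHERE salary > 83558 GROUP BY dept

Result:
dept        | AVG(salary)
------------+------------
Engineering | 101388     
HR          | 142525     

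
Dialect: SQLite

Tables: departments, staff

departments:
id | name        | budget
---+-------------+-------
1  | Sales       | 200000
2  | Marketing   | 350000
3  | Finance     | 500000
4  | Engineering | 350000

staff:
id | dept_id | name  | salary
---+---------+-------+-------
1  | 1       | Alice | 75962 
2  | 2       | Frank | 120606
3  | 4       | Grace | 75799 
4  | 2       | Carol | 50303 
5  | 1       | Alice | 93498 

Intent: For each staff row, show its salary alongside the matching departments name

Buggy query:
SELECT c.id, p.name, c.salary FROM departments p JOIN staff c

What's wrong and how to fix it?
Bug: JOIN with no ON clause produces a cartesian product; every staff row pairs with every departments row

Fix: Add ON c.dept_id = p.id to the JOIN

Corrected query:
SELECT c.id, p.name, c.salary FROM departments p JOIN staff c ON c.dept_id = p.id

Result:
id | name        | salary
---+-------------+-------
1  | Sales       | 75962 
2  | Marketing   | 120606
3  | Engineering | 75799 
4  | Marketing   | 50303 
5  | Sales       | 93498 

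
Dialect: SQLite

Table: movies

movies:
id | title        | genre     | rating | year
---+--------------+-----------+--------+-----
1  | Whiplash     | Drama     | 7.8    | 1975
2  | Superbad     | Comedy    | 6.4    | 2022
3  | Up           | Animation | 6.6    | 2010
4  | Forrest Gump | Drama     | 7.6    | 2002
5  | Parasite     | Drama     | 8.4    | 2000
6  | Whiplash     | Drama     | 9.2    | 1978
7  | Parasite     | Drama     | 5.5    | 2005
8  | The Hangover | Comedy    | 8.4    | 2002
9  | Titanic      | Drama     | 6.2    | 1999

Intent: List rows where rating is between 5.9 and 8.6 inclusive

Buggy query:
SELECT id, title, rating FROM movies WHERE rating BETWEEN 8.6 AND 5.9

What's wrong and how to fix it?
Bug: BETWEEN expects the lower bound first; with 8.6 AND 5.9 the range is empty

Fix: Write BETWEEN 5.9 AND 8.6

Corrected query:
SELECT id, title, rating FROM movies WHERE rating BETWEEN 5.9 AND 8.6

Result:
id | title        | rating
---+--------------+-------
1  | Whiplash     | 7.8   
2  | Superbad     | 6.4   
3  | Up           | 6.6   
4  | Forrest Gump | 7.6   
5  | Parasite     | 8.4   
8  | The Hangover | 8.4   
9  | Titanic      | 6.2   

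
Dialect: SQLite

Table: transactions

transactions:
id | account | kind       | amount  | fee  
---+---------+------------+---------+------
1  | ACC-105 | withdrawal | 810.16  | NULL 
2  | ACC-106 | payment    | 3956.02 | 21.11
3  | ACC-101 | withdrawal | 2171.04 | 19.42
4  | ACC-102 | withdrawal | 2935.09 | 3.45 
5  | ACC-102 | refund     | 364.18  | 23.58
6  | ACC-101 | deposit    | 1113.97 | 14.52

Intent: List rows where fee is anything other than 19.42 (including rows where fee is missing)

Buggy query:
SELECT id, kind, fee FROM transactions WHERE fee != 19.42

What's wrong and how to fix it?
Bug: Inequality against NULL is unknown, not true; rows with NULL are dropped

Fix: Add an explicit OR fee IS NULL to include the missing-value rows

Corrected query:
SELECT id, kind, fee FROM transactions WHERE fee != 19.42 OR fee IS NULL

Result:
id | kind       | fee  
---+------------+------
1  | withdrawal | NULL 
2  | payment    | 21.11
4  | withdrawal | 3.45 
5  | refund     | 23.58
6  | deposit    | 14.52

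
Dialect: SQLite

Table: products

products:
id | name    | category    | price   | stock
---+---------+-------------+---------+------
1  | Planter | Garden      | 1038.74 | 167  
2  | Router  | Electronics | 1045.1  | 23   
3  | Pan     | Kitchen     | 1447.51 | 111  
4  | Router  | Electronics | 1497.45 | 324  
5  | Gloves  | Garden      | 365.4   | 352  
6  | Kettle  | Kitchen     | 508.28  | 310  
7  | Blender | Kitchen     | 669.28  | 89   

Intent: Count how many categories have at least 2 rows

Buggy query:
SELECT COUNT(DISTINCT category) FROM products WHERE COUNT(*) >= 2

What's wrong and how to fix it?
Bug: COUNT(*) cannot appear in WHERE; the per-group count doesn't exist yet

Fix: Group first with HAVING COUNT(*) >= 2, then COUNT the resulting groups

Corrected query:
SELECT COUNT(*) FROM (SELECT category FROM products GROUP BY category HAVING COUNT(*) >= 2)

Result:
COUNT(*)
--------
3       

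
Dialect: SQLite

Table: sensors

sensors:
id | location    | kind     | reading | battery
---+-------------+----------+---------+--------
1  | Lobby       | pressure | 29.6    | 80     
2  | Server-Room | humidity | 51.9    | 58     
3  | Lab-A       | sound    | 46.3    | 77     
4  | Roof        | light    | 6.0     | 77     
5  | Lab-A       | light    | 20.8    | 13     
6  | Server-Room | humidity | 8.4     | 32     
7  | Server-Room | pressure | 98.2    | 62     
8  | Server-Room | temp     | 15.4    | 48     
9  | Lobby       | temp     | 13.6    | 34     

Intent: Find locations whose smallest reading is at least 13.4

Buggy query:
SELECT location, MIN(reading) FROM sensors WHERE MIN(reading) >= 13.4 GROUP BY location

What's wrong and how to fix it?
Bug: MIN() in WHERE is a misuse of aggregate

Fix: Use HAVING for the per-group MIN condition

Corrected query:
SELECT location, MIN(reading) FROM sensors GROUP BY location HAVING MIN(reading) >= 13.4

Result:
location | MIN(reading)
---------+-------------
Lab-A    | 20.8        
Lobby    | 13.6        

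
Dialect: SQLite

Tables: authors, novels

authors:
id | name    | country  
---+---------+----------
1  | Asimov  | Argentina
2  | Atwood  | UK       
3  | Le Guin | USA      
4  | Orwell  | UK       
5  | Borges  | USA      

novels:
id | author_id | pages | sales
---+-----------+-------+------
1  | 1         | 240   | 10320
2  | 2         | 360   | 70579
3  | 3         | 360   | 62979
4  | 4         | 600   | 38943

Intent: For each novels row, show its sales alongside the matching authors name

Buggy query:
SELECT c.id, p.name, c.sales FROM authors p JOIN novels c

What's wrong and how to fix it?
Bug: JOIN with no ON clause produces a cartesian product; every novels row pairs with every authors row

Fix: Add ON c.author_id = p.id to the JOIN

Corrected query:
SELECT c.id, p.name, c.sales FROM authors p JOIN novels c ON c.author_id = p.id

Result:
id | name    | sales
---+---------+------
1  | Asimov  | 10320
2  | Atwood  | 70579
3  | Le Guin | 62979
4  | Orwell  | 38943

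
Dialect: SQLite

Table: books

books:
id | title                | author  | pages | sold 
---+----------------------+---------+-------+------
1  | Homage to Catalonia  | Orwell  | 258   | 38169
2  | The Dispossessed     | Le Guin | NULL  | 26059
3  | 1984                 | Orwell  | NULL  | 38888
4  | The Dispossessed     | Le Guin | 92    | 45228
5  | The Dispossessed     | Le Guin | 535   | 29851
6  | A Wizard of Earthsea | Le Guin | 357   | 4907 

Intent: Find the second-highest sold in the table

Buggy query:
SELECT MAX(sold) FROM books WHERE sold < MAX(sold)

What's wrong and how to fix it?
Bug: The inner MAX is an aggregate inside WHERE, which is not allowed

Fix: Compute the overall MAX in a subquery, then take MAX of rows below it

Corrected query:
SELECT MAX(sold) FROM books WHERE sold < (SELECT MAX(sold) FROM books)

Result:
MAX(sold)
---------
38888    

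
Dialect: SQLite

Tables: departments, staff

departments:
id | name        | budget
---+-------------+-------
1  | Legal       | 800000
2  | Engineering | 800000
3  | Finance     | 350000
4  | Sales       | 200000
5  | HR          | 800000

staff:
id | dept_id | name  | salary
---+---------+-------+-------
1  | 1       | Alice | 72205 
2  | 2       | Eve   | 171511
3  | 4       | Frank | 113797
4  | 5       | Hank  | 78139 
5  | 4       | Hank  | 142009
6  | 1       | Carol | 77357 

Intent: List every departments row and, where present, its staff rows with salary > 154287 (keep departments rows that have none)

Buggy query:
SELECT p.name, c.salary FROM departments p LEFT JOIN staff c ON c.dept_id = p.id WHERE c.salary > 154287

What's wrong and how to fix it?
Bug: Filtering c.salary in WHERE discards the NULL rows produced by LEFT JOIN, turning it into an inner join

Fix: Put 'c.salary > 154287' in the JOIN's ON clause instead of WHERE

Corrected query:
SELECT p.name, c.salary FROM departments p LEFT JOIN staff c ON c.dept_id = p.id AND c.salary > 154287

Result:
name        | salary
------------+-------
Legal       | NULL  
Engineering | 171511
Finance     | NULL  
Sales       | NULL  
HR          | NULL  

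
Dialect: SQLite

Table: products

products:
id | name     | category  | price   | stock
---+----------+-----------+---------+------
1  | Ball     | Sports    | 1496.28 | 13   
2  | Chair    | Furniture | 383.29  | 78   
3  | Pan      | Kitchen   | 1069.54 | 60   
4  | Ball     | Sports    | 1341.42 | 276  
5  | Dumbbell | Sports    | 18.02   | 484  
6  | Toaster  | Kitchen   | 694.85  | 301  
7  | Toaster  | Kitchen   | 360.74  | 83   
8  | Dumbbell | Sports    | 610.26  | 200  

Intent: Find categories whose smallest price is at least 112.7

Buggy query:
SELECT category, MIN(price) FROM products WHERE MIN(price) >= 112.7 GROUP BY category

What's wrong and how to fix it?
Bug: Aggregates like MIN are computed per group after WHERE runs

Fix: Use HAVING for the per-group MIN condition

Corrected query:
SELECT category, MIN(price) FROM products GROUP BY category HAVING MIN(price) >= 112.7

Result:
category  | MIN(price)
----------+-----------
Furniture | 383.29    
Kitchen   | 360.74    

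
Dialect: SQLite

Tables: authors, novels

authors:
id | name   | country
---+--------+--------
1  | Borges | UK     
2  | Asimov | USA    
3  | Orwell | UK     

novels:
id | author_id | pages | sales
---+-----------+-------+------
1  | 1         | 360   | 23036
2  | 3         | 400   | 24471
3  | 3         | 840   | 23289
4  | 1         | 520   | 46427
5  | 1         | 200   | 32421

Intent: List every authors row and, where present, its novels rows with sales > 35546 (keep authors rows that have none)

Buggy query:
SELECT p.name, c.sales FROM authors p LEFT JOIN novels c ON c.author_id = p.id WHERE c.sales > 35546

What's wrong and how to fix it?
Bug: A WHERE condition on the right-hand table after LEFT JOIN drops unmatched parents

Fix: Move the right-table condition into the ON clause so unmatched parents are kept

Corrected query:
SELECT p.name, c.sales FROM authors p LEFT JOIN novels c ON c.author_id = p.id AND c.sales > 35546

Result:
name   | sales
-------+------
Borges | 46427
Asimov | NULL 
Orwell | NULL 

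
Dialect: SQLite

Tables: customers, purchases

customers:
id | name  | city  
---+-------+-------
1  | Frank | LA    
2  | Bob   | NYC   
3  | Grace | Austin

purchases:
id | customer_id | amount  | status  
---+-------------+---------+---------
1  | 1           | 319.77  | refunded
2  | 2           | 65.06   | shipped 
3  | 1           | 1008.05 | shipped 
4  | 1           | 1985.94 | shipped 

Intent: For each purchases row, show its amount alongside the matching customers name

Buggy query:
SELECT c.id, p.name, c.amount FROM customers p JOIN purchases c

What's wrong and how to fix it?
Bug: JOIN with no ON clause produces a cartesian product; every purchases row pairs with every customers row

Fix: Specify the join condition linking the foreign key to the parent id

Corrected query:
SELECT c.id, p.name, c.amount FROM customers p JOIN purchases c ON c.customer_id = p.id

Result:
id | name  | amount 
---+-------+--------
1  | Frank | 319.77 
2  | Bob   | 65.06  
3  | Frank | 1008.05
4  | Frank | 1985.94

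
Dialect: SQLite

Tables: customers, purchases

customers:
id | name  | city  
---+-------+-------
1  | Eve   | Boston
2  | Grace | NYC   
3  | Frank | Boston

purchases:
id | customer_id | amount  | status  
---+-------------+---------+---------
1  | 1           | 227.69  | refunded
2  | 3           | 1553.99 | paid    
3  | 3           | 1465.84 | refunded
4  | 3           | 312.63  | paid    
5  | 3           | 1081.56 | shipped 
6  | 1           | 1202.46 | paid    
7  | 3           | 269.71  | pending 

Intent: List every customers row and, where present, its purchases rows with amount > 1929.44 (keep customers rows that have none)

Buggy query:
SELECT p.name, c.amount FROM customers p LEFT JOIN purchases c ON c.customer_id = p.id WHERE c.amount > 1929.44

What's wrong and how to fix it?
Bug: A WHERE condition on the right-hand table after LEFT JOIN drops unmatched parents

Fix: Put 'c.amount > 1929.44' in the JOIN's ON clause instead of WHERE

Corrected query:
SELECT p.name, c.amount FROM customers p LEFT JOIN purchases c ON c.customer_id = p.id AND c.amount > 1929.44

Result:
name  | amount
------+-------
Eve   | NULL  
Grace | NULL  
Frank | NULL  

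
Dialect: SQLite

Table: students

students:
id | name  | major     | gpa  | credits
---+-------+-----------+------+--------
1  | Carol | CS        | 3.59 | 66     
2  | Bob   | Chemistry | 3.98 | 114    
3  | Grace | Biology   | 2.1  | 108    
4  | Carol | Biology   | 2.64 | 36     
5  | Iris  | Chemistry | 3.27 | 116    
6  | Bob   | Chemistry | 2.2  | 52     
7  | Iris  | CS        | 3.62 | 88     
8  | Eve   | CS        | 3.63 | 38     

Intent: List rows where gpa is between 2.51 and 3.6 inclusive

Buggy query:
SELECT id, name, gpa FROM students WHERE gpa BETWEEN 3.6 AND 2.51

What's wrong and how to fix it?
Bug: BETWEEN expects the lower bound first; with 3.6 AND 2.51 the range is empty

Fix: Write BETWEEN 2.51 AND 3.6

Corrected query:
SELECT id, name, gpa FROM students WHERE gpa BETWEEN 2.51 AND 3.6

Result:
id | name  | gpa 
---+-------+-----
1  | Carol | 3.59
4  | Carol | 2.64
5  | Iris  | 3.27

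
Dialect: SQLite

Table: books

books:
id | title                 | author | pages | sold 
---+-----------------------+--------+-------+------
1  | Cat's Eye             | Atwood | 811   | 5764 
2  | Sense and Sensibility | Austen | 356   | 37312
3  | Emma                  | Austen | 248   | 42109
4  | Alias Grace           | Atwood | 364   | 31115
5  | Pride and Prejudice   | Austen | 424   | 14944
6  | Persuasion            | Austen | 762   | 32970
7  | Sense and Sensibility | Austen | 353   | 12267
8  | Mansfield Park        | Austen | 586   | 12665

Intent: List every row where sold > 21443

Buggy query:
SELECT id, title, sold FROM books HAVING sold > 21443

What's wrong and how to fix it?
Bug: HAVING filters the output of aggregation, but this query has no GROUP BY and no aggregate functions, so SQLite rejects it (HAVING clause on a non-aggregate query); the condition here is per row

Fix: Replace HAVING with WHERE since the condition applies to individual rows

Corrected query:
SELECT id, title, sold FROM books WHERE sold > 21443

Result:
id | title                 | sold 
---+-----------------------+------
2  | Sense and Sensibility | 37312
3  | Emma                  | 42109
4  | Alias Grace           | 31115
6  | Persuasion            | 32970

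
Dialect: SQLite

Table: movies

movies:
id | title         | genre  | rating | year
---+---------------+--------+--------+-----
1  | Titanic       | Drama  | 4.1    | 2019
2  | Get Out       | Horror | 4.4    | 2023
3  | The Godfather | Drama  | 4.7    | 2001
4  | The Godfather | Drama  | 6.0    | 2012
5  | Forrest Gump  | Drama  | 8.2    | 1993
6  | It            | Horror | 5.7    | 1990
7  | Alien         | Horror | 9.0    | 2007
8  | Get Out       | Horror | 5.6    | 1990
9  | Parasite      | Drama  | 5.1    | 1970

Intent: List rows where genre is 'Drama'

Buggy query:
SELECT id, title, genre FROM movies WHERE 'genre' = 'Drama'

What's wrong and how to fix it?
Bug: Single quotes denote string literals in SQL; the column name is being compared as a constant string

Fix: Reference the column as genre without single quotes

Corrected query:
SELECT id, title, genre FROM movies WHERE genre = 'Drama'

Result:
id | title         | genre
---+---------------+------
1  | Titanic       | Drama
3  | The Godfather | Drama
4  | The Godfather | Drama
5  | Forrest Gump  | Drama
9  | Parasite      | Drama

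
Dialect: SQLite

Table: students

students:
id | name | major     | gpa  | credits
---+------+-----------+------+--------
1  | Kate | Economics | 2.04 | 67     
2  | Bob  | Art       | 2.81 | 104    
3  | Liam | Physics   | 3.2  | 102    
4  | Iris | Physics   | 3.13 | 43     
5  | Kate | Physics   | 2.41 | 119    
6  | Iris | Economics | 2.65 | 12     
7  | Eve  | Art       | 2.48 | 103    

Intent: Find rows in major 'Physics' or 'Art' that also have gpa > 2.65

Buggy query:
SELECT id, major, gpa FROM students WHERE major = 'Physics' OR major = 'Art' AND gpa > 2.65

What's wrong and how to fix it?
Bug: AND binds tighter than OR, so this parses as major = 'Physics' OR (major = 'Art' AND gpa > 2.65)

Fix: Add parentheses around the OR so the AND applies to both alternatives

Corrected query:
SELECT id, major, gpa FROM students WHERE (major = 'Physics' OR major = 'Art') AND gpa > 2.65

Result:
id | major   | gpa 
---+---------+-----
2  | Art     | 2.81
3  | Physics | 3.2 
4  | Physics | 3.13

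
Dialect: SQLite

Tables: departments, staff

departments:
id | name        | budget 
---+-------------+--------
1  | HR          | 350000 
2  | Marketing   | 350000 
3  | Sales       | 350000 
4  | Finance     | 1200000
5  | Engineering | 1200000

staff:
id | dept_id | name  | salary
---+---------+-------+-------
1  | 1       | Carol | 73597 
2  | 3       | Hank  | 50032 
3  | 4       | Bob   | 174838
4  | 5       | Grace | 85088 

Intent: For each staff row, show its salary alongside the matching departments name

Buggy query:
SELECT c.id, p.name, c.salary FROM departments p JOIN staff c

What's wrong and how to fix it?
Bug: Missing join condition: each staff row is matched to all departments rows instead of just its own

Fix: Add ON c.dept_id = p.id to the JOIN

Corrected query:
SELECT c.id, p.name, c.salary FROM departments p JOIN staff c ON c.dept_id = p.id

Result:
id | name        | salary
---+-------------+-------
1  | HR          | 73597 
2  | Sales       | 50032 
3  | Finance     | 174838
4  | Engineering | 85088 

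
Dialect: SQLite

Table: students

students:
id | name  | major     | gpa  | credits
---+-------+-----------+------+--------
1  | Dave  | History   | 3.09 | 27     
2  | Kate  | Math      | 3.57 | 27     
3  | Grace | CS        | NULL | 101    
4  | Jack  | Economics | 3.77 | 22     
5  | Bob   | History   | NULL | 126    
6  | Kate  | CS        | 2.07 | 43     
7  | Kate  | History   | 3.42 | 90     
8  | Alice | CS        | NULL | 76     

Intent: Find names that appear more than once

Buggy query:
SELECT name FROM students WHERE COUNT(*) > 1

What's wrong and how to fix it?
Bug: WHERE can't reference COUNT(*); aggregates are computed after WHERE

Fix: GROUP BY name, then filter groups with HAVING COUNT(*) > 1

Corrected query:
SELECT name FROM students GROUP BY name HAVING COUNT(*) > 1

Result:
name
----
Kate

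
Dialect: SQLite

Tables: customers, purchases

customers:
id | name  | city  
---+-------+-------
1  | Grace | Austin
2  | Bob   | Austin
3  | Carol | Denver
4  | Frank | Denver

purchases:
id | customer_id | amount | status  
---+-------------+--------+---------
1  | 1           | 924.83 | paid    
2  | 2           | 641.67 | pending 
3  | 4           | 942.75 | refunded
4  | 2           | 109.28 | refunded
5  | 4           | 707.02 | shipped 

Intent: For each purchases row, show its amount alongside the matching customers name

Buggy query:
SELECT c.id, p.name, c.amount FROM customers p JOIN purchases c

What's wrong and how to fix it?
Bug: Missing join condition: each purchases row is matched to all customers rows instead of just its own

Fix: Add ON c.customer_id = p.id to the JOIN

Corrected query:
SELECT c.id, p.name, c.amount FROM customers p JOIN purchases c ON c.customer_id = p.id

Result:
id | name  | amount
---+-------+-------
1  | Grace | 924.83
2  | Bob   | 641.67
3  | Frank | 942.75
4  | Bob   | 109.28
5  | Frank | 707.02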